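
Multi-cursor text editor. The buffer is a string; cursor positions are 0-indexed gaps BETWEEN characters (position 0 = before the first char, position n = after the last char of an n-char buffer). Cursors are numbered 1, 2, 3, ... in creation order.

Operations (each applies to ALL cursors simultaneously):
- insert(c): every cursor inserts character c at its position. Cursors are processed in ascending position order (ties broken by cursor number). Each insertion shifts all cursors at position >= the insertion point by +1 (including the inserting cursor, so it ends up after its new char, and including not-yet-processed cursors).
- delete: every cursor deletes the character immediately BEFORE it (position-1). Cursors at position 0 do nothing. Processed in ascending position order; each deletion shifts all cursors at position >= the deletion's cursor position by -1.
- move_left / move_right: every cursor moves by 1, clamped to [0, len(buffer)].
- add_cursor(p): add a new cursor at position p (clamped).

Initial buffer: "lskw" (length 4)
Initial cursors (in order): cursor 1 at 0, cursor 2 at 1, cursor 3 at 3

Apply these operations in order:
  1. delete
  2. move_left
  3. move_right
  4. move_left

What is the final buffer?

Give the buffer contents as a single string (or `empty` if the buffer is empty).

Answer: sw

Derivation:
After op 1 (delete): buffer="sw" (len 2), cursors c1@0 c2@0 c3@1, authorship ..
After op 2 (move_left): buffer="sw" (len 2), cursors c1@0 c2@0 c3@0, authorship ..
After op 3 (move_right): buffer="sw" (len 2), cursors c1@1 c2@1 c3@1, authorship ..
After op 4 (move_left): buffer="sw" (len 2), cursors c1@0 c2@0 c3@0, authorship ..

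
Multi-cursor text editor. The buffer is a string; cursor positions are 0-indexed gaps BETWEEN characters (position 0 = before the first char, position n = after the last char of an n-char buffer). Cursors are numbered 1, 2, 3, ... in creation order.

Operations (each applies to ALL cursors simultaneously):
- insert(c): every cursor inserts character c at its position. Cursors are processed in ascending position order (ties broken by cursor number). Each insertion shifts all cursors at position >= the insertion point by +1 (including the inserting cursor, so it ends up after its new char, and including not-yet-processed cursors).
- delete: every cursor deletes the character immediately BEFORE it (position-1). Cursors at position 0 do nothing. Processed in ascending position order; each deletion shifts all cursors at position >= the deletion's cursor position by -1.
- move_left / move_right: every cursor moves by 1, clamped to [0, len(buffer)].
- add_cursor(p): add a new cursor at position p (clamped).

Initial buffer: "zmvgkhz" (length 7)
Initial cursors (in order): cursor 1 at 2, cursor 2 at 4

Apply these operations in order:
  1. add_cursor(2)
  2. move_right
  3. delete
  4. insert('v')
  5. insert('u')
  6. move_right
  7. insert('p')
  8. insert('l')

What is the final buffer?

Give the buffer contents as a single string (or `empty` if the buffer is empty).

Answer: zvvuugppllvuhplz

Derivation:
After op 1 (add_cursor(2)): buffer="zmvgkhz" (len 7), cursors c1@2 c3@2 c2@4, authorship .......
After op 2 (move_right): buffer="zmvgkhz" (len 7), cursors c1@3 c3@3 c2@5, authorship .......
After op 3 (delete): buffer="zghz" (len 4), cursors c1@1 c3@1 c2@2, authorship ....
After op 4 (insert('v')): buffer="zvvgvhz" (len 7), cursors c1@3 c3@3 c2@5, authorship .13.2..
After op 5 (insert('u')): buffer="zvvuugvuhz" (len 10), cursors c1@5 c3@5 c2@8, authorship .1313.22..
After op 6 (move_right): buffer="zvvuugvuhz" (len 10), cursors c1@6 c3@6 c2@9, authorship .1313.22..
After op 7 (insert('p')): buffer="zvvuugppvuhpz" (len 13), cursors c1@8 c3@8 c2@12, authorship .1313.1322.2.
After op 8 (insert('l')): buffer="zvvuugppllvuhplz" (len 16), cursors c1@10 c3@10 c2@15, authorship .1313.131322.22.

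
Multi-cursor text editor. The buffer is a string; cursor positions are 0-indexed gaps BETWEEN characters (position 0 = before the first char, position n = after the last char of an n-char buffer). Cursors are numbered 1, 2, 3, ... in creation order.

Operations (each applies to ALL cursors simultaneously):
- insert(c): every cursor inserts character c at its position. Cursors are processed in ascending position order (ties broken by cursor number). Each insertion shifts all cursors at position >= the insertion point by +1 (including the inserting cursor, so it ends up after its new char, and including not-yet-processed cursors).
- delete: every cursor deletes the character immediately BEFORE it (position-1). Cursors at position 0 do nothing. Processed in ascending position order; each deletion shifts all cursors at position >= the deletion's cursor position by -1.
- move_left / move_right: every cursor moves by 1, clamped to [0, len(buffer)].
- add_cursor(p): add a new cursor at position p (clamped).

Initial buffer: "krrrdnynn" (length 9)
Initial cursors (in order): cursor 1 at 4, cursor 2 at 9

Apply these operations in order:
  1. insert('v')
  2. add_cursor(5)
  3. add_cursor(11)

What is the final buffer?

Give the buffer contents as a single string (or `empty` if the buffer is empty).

After op 1 (insert('v')): buffer="krrrvdnynnv" (len 11), cursors c1@5 c2@11, authorship ....1.....2
After op 2 (add_cursor(5)): buffer="krrrvdnynnv" (len 11), cursors c1@5 c3@5 c2@11, authorship ....1.....2
After op 3 (add_cursor(11)): buffer="krrrvdnynnv" (len 11), cursors c1@5 c3@5 c2@11 c4@11, authorship ....1.....2

Answer: krrrvdnynnv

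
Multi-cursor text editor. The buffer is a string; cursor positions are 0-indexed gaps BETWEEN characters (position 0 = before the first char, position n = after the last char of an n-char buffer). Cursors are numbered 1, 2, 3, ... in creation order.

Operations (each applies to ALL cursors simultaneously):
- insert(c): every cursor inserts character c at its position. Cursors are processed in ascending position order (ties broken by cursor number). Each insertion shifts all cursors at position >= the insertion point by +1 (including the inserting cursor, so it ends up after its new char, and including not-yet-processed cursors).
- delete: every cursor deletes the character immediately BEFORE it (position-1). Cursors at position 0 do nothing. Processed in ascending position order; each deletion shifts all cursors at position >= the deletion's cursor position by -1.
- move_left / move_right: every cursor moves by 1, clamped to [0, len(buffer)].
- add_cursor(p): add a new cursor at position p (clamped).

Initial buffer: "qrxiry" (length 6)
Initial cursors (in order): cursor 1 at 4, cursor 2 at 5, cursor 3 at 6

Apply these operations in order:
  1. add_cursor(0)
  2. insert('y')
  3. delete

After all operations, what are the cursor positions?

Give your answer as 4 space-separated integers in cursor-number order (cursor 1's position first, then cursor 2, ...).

Answer: 4 5 6 0

Derivation:
After op 1 (add_cursor(0)): buffer="qrxiry" (len 6), cursors c4@0 c1@4 c2@5 c3@6, authorship ......
After op 2 (insert('y')): buffer="yqrxiyryyy" (len 10), cursors c4@1 c1@6 c2@8 c3@10, authorship 4....1.2.3
After op 3 (delete): buffer="qrxiry" (len 6), cursors c4@0 c1@4 c2@5 c3@6, authorship ......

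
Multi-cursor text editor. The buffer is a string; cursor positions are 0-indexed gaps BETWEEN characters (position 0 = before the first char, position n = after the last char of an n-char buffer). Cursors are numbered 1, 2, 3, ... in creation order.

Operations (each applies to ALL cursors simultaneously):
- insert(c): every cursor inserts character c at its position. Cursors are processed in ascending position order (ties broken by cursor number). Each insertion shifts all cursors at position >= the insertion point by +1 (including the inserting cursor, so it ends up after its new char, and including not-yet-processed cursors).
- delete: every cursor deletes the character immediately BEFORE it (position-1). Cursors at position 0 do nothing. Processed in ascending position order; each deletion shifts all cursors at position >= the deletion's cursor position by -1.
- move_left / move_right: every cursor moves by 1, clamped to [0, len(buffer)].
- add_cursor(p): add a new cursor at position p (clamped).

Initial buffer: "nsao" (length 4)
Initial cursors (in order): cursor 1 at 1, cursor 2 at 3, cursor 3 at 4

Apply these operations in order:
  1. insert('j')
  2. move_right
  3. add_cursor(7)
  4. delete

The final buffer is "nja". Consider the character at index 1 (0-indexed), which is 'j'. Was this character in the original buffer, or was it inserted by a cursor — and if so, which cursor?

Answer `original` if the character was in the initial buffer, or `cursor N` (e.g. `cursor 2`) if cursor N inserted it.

Answer: cursor 1

Derivation:
After op 1 (insert('j')): buffer="njsajoj" (len 7), cursors c1@2 c2@5 c3@7, authorship .1..2.3
After op 2 (move_right): buffer="njsajoj" (len 7), cursors c1@3 c2@6 c3@7, authorship .1..2.3
After op 3 (add_cursor(7)): buffer="njsajoj" (len 7), cursors c1@3 c2@6 c3@7 c4@7, authorship .1..2.3
After op 4 (delete): buffer="nja" (len 3), cursors c1@2 c2@3 c3@3 c4@3, authorship .1.
Authorship (.=original, N=cursor N): . 1 .
Index 1: author = 1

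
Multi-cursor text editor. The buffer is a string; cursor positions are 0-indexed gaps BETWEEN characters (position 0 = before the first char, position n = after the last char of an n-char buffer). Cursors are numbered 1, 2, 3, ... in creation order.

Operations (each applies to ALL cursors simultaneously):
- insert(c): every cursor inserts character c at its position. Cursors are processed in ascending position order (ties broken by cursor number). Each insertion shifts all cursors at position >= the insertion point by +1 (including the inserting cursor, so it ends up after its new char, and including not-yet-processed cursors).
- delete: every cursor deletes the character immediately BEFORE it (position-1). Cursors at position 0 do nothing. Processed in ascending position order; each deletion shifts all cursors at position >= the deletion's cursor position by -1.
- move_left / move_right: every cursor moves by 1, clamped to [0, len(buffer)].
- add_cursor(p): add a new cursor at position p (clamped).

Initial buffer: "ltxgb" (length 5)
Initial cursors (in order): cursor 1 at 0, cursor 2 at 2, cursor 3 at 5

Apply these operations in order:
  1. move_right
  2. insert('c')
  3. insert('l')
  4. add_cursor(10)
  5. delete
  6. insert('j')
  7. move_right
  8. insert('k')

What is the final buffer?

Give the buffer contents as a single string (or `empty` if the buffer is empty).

After op 1 (move_right): buffer="ltxgb" (len 5), cursors c1@1 c2@3 c3@5, authorship .....
After op 2 (insert('c')): buffer="lctxcgbc" (len 8), cursors c1@2 c2@5 c3@8, authorship .1..2..3
After op 3 (insert('l')): buffer="lcltxclgbcl" (len 11), cursors c1@3 c2@7 c3@11, authorship .11..22..33
After op 4 (add_cursor(10)): buffer="lcltxclgbcl" (len 11), cursors c1@3 c2@7 c4@10 c3@11, authorship .11..22..33
After op 5 (delete): buffer="lctxcgb" (len 7), cursors c1@2 c2@5 c3@7 c4@7, authorship .1..2..
After op 6 (insert('j')): buffer="lcjtxcjgbjj" (len 11), cursors c1@3 c2@7 c3@11 c4@11, authorship .11..22..34
After op 7 (move_right): buffer="lcjtxcjgbjj" (len 11), cursors c1@4 c2@8 c3@11 c4@11, authorship .11..22..34
After op 8 (insert('k')): buffer="lcjtkxcjgkbjjkk" (len 15), cursors c1@5 c2@10 c3@15 c4@15, authorship .11.1.22.2.3434

Answer: lcjtkxcjgkbjjkk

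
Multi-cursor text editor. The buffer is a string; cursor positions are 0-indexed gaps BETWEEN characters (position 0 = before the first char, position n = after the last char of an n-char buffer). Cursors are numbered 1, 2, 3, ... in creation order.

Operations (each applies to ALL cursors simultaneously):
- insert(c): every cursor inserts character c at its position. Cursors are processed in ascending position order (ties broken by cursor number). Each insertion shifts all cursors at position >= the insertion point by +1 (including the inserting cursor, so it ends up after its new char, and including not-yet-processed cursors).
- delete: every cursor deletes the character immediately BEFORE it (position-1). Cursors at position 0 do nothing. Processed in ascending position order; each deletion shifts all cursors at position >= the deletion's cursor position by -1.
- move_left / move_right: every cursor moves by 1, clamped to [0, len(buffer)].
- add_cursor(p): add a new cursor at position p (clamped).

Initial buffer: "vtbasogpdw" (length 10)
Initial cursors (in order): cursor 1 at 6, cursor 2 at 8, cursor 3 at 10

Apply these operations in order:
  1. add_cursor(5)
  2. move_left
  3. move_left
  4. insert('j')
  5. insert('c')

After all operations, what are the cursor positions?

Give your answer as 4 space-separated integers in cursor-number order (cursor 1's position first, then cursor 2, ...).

After op 1 (add_cursor(5)): buffer="vtbasogpdw" (len 10), cursors c4@5 c1@6 c2@8 c3@10, authorship ..........
After op 2 (move_left): buffer="vtbasogpdw" (len 10), cursors c4@4 c1@5 c2@7 c3@9, authorship ..........
After op 3 (move_left): buffer="vtbasogpdw" (len 10), cursors c4@3 c1@4 c2@6 c3@8, authorship ..........
After op 4 (insert('j')): buffer="vtbjajsojgpjdw" (len 14), cursors c4@4 c1@6 c2@9 c3@12, authorship ...4.1..2..3..
After op 5 (insert('c')): buffer="vtbjcajcsojcgpjcdw" (len 18), cursors c4@5 c1@8 c2@12 c3@16, authorship ...44.11..22..33..

Answer: 8 12 16 5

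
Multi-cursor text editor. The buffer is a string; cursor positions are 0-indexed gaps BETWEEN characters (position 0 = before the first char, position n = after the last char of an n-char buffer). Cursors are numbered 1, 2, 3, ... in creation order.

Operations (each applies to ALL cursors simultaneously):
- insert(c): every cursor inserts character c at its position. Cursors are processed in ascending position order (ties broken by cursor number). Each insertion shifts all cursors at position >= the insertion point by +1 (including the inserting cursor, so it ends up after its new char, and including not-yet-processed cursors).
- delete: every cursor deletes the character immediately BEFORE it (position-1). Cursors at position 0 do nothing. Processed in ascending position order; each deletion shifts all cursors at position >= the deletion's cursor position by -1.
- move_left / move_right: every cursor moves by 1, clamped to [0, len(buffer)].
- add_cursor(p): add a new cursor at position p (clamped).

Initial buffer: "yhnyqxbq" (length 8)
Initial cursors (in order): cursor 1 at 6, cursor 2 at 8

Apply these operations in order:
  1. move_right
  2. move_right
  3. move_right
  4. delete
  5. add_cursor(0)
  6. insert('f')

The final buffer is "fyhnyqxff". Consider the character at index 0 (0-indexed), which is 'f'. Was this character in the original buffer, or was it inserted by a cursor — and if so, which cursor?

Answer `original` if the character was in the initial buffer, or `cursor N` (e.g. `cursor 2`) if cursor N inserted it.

Answer: cursor 3

Derivation:
After op 1 (move_right): buffer="yhnyqxbq" (len 8), cursors c1@7 c2@8, authorship ........
After op 2 (move_right): buffer="yhnyqxbq" (len 8), cursors c1@8 c2@8, authorship ........
After op 3 (move_right): buffer="yhnyqxbq" (len 8), cursors c1@8 c2@8, authorship ........
After op 4 (delete): buffer="yhnyqx" (len 6), cursors c1@6 c2@6, authorship ......
After op 5 (add_cursor(0)): buffer="yhnyqx" (len 6), cursors c3@0 c1@6 c2@6, authorship ......
After op 6 (insert('f')): buffer="fyhnyqxff" (len 9), cursors c3@1 c1@9 c2@9, authorship 3......12
Authorship (.=original, N=cursor N): 3 . . . . . . 1 2
Index 0: author = 3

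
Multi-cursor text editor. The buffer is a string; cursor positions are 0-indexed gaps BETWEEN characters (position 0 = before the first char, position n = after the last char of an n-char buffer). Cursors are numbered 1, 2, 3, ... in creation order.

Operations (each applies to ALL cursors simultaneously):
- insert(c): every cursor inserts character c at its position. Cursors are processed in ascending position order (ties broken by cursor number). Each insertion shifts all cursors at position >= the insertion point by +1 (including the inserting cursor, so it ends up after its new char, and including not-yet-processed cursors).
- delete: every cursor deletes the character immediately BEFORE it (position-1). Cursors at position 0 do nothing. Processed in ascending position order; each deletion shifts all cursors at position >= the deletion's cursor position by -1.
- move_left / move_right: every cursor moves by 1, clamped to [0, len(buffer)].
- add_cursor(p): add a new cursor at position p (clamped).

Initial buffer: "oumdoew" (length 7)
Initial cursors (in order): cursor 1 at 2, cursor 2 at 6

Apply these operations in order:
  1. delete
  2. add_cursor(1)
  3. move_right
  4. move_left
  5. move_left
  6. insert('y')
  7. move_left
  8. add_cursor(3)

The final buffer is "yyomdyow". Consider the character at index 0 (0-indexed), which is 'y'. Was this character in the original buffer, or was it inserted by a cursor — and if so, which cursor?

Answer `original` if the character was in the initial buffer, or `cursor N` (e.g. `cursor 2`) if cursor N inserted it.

Answer: cursor 1

Derivation:
After op 1 (delete): buffer="omdow" (len 5), cursors c1@1 c2@4, authorship .....
After op 2 (add_cursor(1)): buffer="omdow" (len 5), cursors c1@1 c3@1 c2@4, authorship .....
After op 3 (move_right): buffer="omdow" (len 5), cursors c1@2 c3@2 c2@5, authorship .....
After op 4 (move_left): buffer="omdow" (len 5), cursors c1@1 c3@1 c2@4, authorship .....
After op 5 (move_left): buffer="omdow" (len 5), cursors c1@0 c3@0 c2@3, authorship .....
After op 6 (insert('y')): buffer="yyomdyow" (len 8), cursors c1@2 c3@2 c2@6, authorship 13...2..
After op 7 (move_left): buffer="yyomdyow" (len 8), cursors c1@1 c3@1 c2@5, authorship 13...2..
After op 8 (add_cursor(3)): buffer="yyomdyow" (len 8), cursors c1@1 c3@1 c4@3 c2@5, authorship 13...2..
Authorship (.=original, N=cursor N): 1 3 . . . 2 . .
Index 0: author = 1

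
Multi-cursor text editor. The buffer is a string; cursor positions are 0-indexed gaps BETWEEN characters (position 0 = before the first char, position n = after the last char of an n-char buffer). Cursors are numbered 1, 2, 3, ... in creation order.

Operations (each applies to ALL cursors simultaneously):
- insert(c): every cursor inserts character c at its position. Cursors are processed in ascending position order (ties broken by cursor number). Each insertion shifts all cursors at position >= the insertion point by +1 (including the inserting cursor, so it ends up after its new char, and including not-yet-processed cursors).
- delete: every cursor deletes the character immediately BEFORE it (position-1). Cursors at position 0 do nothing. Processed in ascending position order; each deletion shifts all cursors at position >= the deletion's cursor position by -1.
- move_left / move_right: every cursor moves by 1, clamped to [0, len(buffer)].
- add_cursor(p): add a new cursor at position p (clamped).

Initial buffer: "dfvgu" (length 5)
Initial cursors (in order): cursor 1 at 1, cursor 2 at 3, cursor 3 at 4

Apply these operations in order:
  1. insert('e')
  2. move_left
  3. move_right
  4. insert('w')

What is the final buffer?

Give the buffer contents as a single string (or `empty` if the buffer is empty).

Answer: dewfvewgewu

Derivation:
After op 1 (insert('e')): buffer="defvegeu" (len 8), cursors c1@2 c2@5 c3@7, authorship .1..2.3.
After op 2 (move_left): buffer="defvegeu" (len 8), cursors c1@1 c2@4 c3@6, authorship .1..2.3.
After op 3 (move_right): buffer="defvegeu" (len 8), cursors c1@2 c2@5 c3@7, authorship .1..2.3.
After op 4 (insert('w')): buffer="dewfvewgewu" (len 11), cursors c1@3 c2@7 c3@10, authorship .11..22.33.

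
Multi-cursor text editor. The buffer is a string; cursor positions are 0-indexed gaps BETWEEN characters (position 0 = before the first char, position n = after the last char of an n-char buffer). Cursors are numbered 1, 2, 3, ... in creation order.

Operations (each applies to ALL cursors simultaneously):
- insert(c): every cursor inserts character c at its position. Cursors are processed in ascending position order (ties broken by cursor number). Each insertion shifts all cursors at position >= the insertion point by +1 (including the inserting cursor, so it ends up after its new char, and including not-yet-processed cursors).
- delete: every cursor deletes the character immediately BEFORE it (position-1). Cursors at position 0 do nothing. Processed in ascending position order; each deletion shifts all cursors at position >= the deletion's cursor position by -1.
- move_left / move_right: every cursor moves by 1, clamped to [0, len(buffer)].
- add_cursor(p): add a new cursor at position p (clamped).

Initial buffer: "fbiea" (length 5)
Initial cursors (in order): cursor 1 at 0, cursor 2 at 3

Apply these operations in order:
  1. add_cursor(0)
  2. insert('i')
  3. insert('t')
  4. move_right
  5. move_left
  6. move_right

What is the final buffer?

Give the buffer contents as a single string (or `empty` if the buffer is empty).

After op 1 (add_cursor(0)): buffer="fbiea" (len 5), cursors c1@0 c3@0 c2@3, authorship .....
After op 2 (insert('i')): buffer="iifbiiea" (len 8), cursors c1@2 c3@2 c2@6, authorship 13...2..
After op 3 (insert('t')): buffer="iittfbiitea" (len 11), cursors c1@4 c3@4 c2@9, authorship 1313...22..
After op 4 (move_right): buffer="iittfbiitea" (len 11), cursors c1@5 c3@5 c2@10, authorship 1313...22..
After op 5 (move_left): buffer="iittfbiitea" (len 11), cursors c1@4 c3@4 c2@9, authorship 1313...22..
After op 6 (move_right): buffer="iittfbiitea" (len 11), cursors c1@5 c3@5 c2@10, authorship 1313...22..

Answer: iittfbiitea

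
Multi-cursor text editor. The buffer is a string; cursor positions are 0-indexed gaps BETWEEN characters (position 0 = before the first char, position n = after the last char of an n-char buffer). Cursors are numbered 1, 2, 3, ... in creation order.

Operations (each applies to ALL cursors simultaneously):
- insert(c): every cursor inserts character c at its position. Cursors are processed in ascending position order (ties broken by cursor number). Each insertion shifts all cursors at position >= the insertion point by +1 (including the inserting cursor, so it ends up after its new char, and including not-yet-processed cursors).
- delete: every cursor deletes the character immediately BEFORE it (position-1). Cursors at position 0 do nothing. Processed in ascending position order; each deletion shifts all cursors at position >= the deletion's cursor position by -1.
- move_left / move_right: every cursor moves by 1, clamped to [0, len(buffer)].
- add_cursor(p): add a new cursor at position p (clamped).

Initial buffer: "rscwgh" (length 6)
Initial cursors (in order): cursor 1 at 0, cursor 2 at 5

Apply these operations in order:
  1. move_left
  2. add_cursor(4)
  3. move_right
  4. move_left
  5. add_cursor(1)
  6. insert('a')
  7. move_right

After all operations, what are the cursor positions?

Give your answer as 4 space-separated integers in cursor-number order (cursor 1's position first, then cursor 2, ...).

Answer: 2 9 9 4

Derivation:
After op 1 (move_left): buffer="rscwgh" (len 6), cursors c1@0 c2@4, authorship ......
After op 2 (add_cursor(4)): buffer="rscwgh" (len 6), cursors c1@0 c2@4 c3@4, authorship ......
After op 3 (move_right): buffer="rscwgh" (len 6), cursors c1@1 c2@5 c3@5, authorship ......
After op 4 (move_left): buffer="rscwgh" (len 6), cursors c1@0 c2@4 c3@4, authorship ......
After op 5 (add_cursor(1)): buffer="rscwgh" (len 6), cursors c1@0 c4@1 c2@4 c3@4, authorship ......
After op 6 (insert('a')): buffer="arascwaagh" (len 10), cursors c1@1 c4@3 c2@8 c3@8, authorship 1.4...23..
After op 7 (move_right): buffer="arascwaagh" (len 10), cursors c1@2 c4@4 c2@9 c3@9, authorship 1.4...23..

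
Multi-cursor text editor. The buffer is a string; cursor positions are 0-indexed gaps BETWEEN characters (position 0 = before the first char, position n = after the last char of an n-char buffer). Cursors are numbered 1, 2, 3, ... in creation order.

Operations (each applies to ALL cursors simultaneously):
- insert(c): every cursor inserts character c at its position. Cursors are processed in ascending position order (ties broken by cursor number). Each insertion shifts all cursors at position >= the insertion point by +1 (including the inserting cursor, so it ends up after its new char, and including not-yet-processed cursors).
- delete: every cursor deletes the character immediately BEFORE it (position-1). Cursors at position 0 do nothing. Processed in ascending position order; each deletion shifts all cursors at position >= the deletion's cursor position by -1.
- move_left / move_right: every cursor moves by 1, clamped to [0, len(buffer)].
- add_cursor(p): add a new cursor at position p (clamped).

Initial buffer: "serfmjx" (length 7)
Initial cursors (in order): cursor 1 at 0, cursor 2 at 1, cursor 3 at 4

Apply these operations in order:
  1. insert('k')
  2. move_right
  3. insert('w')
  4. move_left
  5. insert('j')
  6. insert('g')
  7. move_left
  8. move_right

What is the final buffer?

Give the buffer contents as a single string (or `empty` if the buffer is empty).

Answer: ksjgwkejgwrfkmjgwjx

Derivation:
After op 1 (insert('k')): buffer="kskerfkmjx" (len 10), cursors c1@1 c2@3 c3@7, authorship 1.2...3...
After op 2 (move_right): buffer="kskerfkmjx" (len 10), cursors c1@2 c2@4 c3@8, authorship 1.2...3...
After op 3 (insert('w')): buffer="kswkewrfkmwjx" (len 13), cursors c1@3 c2@6 c3@11, authorship 1.12.2..3.3..
After op 4 (move_left): buffer="kswkewrfkmwjx" (len 13), cursors c1@2 c2@5 c3@10, authorship 1.12.2..3.3..
After op 5 (insert('j')): buffer="ksjwkejwrfkmjwjx" (len 16), cursors c1@3 c2@7 c3@13, authorship 1.112.22..3.33..
After op 6 (insert('g')): buffer="ksjgwkejgwrfkmjgwjx" (len 19), cursors c1@4 c2@9 c3@16, authorship 1.1112.222..3.333..
After op 7 (move_left): buffer="ksjgwkejgwrfkmjgwjx" (len 19), cursors c1@3 c2@8 c3@15, authorship 1.1112.222..3.333..
After op 8 (move_right): buffer="ksjgwkejgwrfkmjgwjx" (len 19), cursors c1@4 c2@9 c3@16, authorship 1.1112.222..3.333..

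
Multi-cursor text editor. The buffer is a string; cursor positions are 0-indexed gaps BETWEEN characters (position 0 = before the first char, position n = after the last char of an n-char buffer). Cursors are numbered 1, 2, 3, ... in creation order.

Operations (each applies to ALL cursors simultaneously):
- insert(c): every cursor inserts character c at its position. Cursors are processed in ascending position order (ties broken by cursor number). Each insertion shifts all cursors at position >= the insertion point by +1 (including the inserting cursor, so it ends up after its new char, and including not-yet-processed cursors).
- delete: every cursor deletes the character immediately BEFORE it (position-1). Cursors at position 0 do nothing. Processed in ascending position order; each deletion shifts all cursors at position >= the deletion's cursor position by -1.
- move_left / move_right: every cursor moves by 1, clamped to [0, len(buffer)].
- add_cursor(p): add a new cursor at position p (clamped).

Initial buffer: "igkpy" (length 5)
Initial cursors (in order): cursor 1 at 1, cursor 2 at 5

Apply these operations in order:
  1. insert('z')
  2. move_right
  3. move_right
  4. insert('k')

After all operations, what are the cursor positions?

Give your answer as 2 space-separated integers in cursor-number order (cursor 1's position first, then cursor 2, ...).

After op 1 (insert('z')): buffer="izgkpyz" (len 7), cursors c1@2 c2@7, authorship .1....2
After op 2 (move_right): buffer="izgkpyz" (len 7), cursors c1@3 c2@7, authorship .1....2
After op 3 (move_right): buffer="izgkpyz" (len 7), cursors c1@4 c2@7, authorship .1....2
After op 4 (insert('k')): buffer="izgkkpyzk" (len 9), cursors c1@5 c2@9, authorship .1..1..22

Answer: 5 9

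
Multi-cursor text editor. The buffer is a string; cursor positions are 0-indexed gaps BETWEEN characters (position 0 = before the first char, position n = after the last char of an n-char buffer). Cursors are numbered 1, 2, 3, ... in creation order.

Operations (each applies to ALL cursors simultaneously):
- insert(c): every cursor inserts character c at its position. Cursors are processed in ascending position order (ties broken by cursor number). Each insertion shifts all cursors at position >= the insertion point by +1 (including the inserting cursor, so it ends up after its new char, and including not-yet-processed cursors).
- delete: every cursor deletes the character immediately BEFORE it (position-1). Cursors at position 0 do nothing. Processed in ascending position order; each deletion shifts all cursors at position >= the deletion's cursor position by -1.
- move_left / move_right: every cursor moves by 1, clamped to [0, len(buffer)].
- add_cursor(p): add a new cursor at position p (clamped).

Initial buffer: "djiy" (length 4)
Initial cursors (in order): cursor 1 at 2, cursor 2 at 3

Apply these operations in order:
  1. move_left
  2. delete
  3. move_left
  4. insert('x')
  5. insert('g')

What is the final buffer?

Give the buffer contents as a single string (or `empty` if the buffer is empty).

Answer: xxggiy

Derivation:
After op 1 (move_left): buffer="djiy" (len 4), cursors c1@1 c2@2, authorship ....
After op 2 (delete): buffer="iy" (len 2), cursors c1@0 c2@0, authorship ..
After op 3 (move_left): buffer="iy" (len 2), cursors c1@0 c2@0, authorship ..
After op 4 (insert('x')): buffer="xxiy" (len 4), cursors c1@2 c2@2, authorship 12..
After op 5 (insert('g')): buffer="xxggiy" (len 6), cursors c1@4 c2@4, authorship 1212..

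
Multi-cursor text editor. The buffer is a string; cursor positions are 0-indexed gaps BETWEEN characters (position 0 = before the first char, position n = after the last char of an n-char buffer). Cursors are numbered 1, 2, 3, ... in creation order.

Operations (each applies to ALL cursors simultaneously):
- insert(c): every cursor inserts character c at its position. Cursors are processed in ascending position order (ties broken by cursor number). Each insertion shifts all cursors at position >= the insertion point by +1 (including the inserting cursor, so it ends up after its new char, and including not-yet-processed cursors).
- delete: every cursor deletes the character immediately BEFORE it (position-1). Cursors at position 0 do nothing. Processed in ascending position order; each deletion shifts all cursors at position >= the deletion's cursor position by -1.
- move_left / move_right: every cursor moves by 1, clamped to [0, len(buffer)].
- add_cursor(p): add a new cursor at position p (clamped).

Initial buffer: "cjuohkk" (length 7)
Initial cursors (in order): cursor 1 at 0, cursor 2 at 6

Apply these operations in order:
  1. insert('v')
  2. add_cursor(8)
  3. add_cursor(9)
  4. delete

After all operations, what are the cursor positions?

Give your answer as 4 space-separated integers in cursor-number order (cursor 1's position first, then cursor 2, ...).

Answer: 0 5 5 5

Derivation:
After op 1 (insert('v')): buffer="vcjuohkvk" (len 9), cursors c1@1 c2@8, authorship 1......2.
After op 2 (add_cursor(8)): buffer="vcjuohkvk" (len 9), cursors c1@1 c2@8 c3@8, authorship 1......2.
After op 3 (add_cursor(9)): buffer="vcjuohkvk" (len 9), cursors c1@1 c2@8 c3@8 c4@9, authorship 1......2.
After op 4 (delete): buffer="cjuoh" (len 5), cursors c1@0 c2@5 c3@5 c4@5, authorship .....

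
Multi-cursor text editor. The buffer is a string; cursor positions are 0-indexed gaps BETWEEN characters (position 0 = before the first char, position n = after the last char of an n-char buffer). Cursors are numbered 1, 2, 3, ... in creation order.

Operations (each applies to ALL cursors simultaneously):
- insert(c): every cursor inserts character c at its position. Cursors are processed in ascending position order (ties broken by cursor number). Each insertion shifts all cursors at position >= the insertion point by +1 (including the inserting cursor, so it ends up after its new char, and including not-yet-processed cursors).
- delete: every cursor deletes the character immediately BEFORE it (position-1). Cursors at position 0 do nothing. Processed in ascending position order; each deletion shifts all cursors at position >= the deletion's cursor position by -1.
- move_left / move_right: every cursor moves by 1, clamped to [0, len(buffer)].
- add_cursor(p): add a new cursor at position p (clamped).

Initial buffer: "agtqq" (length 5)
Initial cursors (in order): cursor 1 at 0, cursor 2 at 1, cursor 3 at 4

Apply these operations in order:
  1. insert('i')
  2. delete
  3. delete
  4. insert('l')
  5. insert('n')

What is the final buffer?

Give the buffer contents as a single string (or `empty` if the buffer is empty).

Answer: llnngtlnq

Derivation:
After op 1 (insert('i')): buffer="iaigtqiq" (len 8), cursors c1@1 c2@3 c3@7, authorship 1.2...3.
After op 2 (delete): buffer="agtqq" (len 5), cursors c1@0 c2@1 c3@4, authorship .....
After op 3 (delete): buffer="gtq" (len 3), cursors c1@0 c2@0 c3@2, authorship ...
After op 4 (insert('l')): buffer="llgtlq" (len 6), cursors c1@2 c2@2 c3@5, authorship 12..3.
After op 5 (insert('n')): buffer="llnngtlnq" (len 9), cursors c1@4 c2@4 c3@8, authorship 1212..33.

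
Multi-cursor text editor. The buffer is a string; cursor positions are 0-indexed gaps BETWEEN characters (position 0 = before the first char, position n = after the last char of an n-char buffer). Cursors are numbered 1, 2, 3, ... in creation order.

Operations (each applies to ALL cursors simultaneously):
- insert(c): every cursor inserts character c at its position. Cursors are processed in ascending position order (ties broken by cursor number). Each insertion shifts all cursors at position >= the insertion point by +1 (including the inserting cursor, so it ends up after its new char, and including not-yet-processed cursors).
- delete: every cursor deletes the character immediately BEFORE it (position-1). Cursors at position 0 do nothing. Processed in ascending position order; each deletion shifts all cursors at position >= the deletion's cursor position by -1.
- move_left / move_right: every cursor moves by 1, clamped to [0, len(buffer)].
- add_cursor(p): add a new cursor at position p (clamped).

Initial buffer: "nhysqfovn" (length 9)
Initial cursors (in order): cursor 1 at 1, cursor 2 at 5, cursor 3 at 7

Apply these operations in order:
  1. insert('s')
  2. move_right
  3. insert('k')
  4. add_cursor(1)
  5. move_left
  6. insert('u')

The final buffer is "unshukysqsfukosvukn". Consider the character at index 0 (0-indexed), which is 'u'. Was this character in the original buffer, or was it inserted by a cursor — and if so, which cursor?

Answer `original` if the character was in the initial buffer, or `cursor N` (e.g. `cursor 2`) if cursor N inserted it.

After op 1 (insert('s')): buffer="nshysqsfosvn" (len 12), cursors c1@2 c2@7 c3@10, authorship .1....2..3..
After op 2 (move_right): buffer="nshysqsfosvn" (len 12), cursors c1@3 c2@8 c3@11, authorship .1....2..3..
After op 3 (insert('k')): buffer="nshkysqsfkosvkn" (len 15), cursors c1@4 c2@10 c3@14, authorship .1.1...2.2.3.3.
After op 4 (add_cursor(1)): buffer="nshkysqsfkosvkn" (len 15), cursors c4@1 c1@4 c2@10 c3@14, authorship .1.1...2.2.3.3.
After op 5 (move_left): buffer="nshkysqsfkosvkn" (len 15), cursors c4@0 c1@3 c2@9 c3@13, authorship .1.1...2.2.3.3.
After op 6 (insert('u')): buffer="unshukysqsfukosvukn" (len 19), cursors c4@1 c1@5 c2@12 c3@17, authorship 4.1.11...2.22.3.33.
Authorship (.=original, N=cursor N): 4 . 1 . 1 1 . . . 2 . 2 2 . 3 . 3 3 .
Index 0: author = 4

Answer: cursor 4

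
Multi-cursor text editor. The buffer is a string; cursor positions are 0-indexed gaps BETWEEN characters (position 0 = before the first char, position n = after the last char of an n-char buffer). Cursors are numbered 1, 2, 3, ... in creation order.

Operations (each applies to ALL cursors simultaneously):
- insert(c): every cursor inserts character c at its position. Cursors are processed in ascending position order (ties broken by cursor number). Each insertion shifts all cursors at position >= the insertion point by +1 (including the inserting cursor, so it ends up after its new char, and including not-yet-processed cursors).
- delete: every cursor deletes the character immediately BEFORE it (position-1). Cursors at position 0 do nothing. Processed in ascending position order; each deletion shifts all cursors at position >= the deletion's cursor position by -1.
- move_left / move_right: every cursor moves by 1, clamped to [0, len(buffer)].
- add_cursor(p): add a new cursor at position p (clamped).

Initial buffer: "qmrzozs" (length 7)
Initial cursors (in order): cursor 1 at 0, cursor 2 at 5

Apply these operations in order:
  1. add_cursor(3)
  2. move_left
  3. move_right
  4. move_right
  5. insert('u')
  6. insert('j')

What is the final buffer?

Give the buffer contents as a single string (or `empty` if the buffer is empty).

After op 1 (add_cursor(3)): buffer="qmrzozs" (len 7), cursors c1@0 c3@3 c2@5, authorship .......
After op 2 (move_left): buffer="qmrzozs" (len 7), cursors c1@0 c3@2 c2@4, authorship .......
After op 3 (move_right): buffer="qmrzozs" (len 7), cursors c1@1 c3@3 c2@5, authorship .......
After op 4 (move_right): buffer="qmrzozs" (len 7), cursors c1@2 c3@4 c2@6, authorship .......
After op 5 (insert('u')): buffer="qmurzuozus" (len 10), cursors c1@3 c3@6 c2@9, authorship ..1..3..2.
After op 6 (insert('j')): buffer="qmujrzujozujs" (len 13), cursors c1@4 c3@8 c2@12, authorship ..11..33..22.

Answer: qmujrzujozujs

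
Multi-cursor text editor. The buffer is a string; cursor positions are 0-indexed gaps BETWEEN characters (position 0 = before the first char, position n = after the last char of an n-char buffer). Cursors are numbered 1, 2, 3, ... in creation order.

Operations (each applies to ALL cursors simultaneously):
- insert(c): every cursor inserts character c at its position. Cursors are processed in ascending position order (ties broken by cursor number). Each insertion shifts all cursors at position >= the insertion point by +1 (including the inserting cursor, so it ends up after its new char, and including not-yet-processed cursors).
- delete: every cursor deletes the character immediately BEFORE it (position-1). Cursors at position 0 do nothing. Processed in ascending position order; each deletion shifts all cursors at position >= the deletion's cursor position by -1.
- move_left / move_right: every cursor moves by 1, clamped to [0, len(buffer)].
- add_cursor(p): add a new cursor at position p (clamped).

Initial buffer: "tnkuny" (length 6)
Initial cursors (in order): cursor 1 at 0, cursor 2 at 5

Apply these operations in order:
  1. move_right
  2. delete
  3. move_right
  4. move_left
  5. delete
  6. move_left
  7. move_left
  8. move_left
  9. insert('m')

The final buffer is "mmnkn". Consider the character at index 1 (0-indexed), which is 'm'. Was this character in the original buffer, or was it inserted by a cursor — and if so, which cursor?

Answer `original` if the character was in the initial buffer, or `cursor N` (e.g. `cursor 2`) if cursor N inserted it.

Answer: cursor 2

Derivation:
After op 1 (move_right): buffer="tnkuny" (len 6), cursors c1@1 c2@6, authorship ......
After op 2 (delete): buffer="nkun" (len 4), cursors c1@0 c2@4, authorship ....
After op 3 (move_right): buffer="nkun" (len 4), cursors c1@1 c2@4, authorship ....
After op 4 (move_left): buffer="nkun" (len 4), cursors c1@0 c2@3, authorship ....
After op 5 (delete): buffer="nkn" (len 3), cursors c1@0 c2@2, authorship ...
After op 6 (move_left): buffer="nkn" (len 3), cursors c1@0 c2@1, authorship ...
After op 7 (move_left): buffer="nkn" (len 3), cursors c1@0 c2@0, authorship ...
After op 8 (move_left): buffer="nkn" (len 3), cursors c1@0 c2@0, authorship ...
After op 9 (insert('m')): buffer="mmnkn" (len 5), cursors c1@2 c2@2, authorship 12...
Authorship (.=original, N=cursor N): 1 2 . . .
Index 1: author = 2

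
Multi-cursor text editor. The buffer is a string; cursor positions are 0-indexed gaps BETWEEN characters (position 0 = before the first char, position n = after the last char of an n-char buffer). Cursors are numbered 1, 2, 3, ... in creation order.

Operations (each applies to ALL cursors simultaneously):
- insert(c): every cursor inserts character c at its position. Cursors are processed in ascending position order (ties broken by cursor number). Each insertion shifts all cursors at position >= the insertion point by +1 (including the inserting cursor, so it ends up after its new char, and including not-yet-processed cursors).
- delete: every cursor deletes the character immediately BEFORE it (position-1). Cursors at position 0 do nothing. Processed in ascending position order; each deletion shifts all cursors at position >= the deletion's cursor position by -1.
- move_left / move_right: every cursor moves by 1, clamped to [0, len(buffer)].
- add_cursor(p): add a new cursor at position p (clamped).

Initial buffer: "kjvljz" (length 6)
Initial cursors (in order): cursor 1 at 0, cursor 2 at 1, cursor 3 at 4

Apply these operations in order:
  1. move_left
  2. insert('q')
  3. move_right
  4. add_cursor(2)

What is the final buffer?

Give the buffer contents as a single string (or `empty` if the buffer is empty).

After op 1 (move_left): buffer="kjvljz" (len 6), cursors c1@0 c2@0 c3@3, authorship ......
After op 2 (insert('q')): buffer="qqkjvqljz" (len 9), cursors c1@2 c2@2 c3@6, authorship 12...3...
After op 3 (move_right): buffer="qqkjvqljz" (len 9), cursors c1@3 c2@3 c3@7, authorship 12...3...
After op 4 (add_cursor(2)): buffer="qqkjvqljz" (len 9), cursors c4@2 c1@3 c2@3 c3@7, authorship 12...3...

Answer: qqkjvqljz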